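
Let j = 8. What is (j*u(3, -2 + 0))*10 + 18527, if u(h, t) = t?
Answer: 18367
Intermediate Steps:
(j*u(3, -2 + 0))*10 + 18527 = (8*(-2 + 0))*10 + 18527 = (8*(-2))*10 + 18527 = -16*10 + 18527 = -160 + 18527 = 18367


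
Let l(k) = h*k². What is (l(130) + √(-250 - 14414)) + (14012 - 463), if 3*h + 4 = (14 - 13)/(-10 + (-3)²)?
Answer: -43853/3 + 2*I*√3666 ≈ -14618.0 + 121.09*I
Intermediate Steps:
h = -5/3 (h = -4/3 + ((14 - 13)/(-10 + (-3)²))/3 = -4/3 + (1/(-10 + 9))/3 = -4/3 + (1/(-1))/3 = -4/3 + (1*(-1))/3 = -4/3 + (⅓)*(-1) = -4/3 - ⅓ = -5/3 ≈ -1.6667)
l(k) = -5*k²/3
(l(130) + √(-250 - 14414)) + (14012 - 463) = (-5/3*130² + √(-250 - 14414)) + (14012 - 463) = (-5/3*16900 + √(-14664)) + 13549 = (-84500/3 + 2*I*√3666) + 13549 = -43853/3 + 2*I*√3666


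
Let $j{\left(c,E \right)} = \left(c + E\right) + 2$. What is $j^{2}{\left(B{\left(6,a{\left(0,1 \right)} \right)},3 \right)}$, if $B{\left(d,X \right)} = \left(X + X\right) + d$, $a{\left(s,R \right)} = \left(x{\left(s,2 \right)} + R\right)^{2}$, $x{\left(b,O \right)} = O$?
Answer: $841$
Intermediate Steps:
$a{\left(s,R \right)} = \left(2 + R\right)^{2}$
$B{\left(d,X \right)} = d + 2 X$ ($B{\left(d,X \right)} = 2 X + d = d + 2 X$)
$j{\left(c,E \right)} = 2 + E + c$ ($j{\left(c,E \right)} = \left(E + c\right) + 2 = 2 + E + c$)
$j^{2}{\left(B{\left(6,a{\left(0,1 \right)} \right)},3 \right)} = \left(2 + 3 + \left(6 + 2 \left(2 + 1\right)^{2}\right)\right)^{2} = \left(2 + 3 + \left(6 + 2 \cdot 3^{2}\right)\right)^{2} = \left(2 + 3 + \left(6 + 2 \cdot 9\right)\right)^{2} = \left(2 + 3 + \left(6 + 18\right)\right)^{2} = \left(2 + 3 + 24\right)^{2} = 29^{2} = 841$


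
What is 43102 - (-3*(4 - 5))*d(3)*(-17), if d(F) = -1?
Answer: 43051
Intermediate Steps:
43102 - (-3*(4 - 5))*d(3)*(-17) = 43102 - -3*(4 - 5)*(-1)*(-17) = 43102 - -3*(-1)*(-1)*(-17) = 43102 - 3*(-1)*(-17) = 43102 - (-3)*(-17) = 43102 - 1*51 = 43102 - 51 = 43051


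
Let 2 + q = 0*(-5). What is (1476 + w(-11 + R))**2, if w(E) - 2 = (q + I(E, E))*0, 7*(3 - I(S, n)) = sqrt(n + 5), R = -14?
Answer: 2184484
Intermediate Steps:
I(S, n) = 3 - sqrt(5 + n)/7 (I(S, n) = 3 - sqrt(n + 5)/7 = 3 - sqrt(5 + n)/7)
q = -2 (q = -2 + 0*(-5) = -2 + 0 = -2)
w(E) = 2 (w(E) = 2 + (-2 + (3 - sqrt(5 + E)/7))*0 = 2 + (1 - sqrt(5 + E)/7)*0 = 2 + 0 = 2)
(1476 + w(-11 + R))**2 = (1476 + 2)**2 = 1478**2 = 2184484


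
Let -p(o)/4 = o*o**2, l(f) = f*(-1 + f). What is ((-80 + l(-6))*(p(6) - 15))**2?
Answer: 1115693604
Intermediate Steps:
p(o) = -4*o**3 (p(o) = -4*o*o**2 = -4*o**3)
((-80 + l(-6))*(p(6) - 15))**2 = ((-80 - 6*(-1 - 6))*(-4*6**3 - 15))**2 = ((-80 - 6*(-7))*(-4*216 - 15))**2 = ((-80 + 42)*(-864 - 15))**2 = (-38*(-879))**2 = 33402**2 = 1115693604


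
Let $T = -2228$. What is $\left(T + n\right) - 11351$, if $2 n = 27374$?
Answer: $108$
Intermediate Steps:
$n = 13687$ ($n = \frac{1}{2} \cdot 27374 = 13687$)
$\left(T + n\right) - 11351 = \left(-2228 + 13687\right) - 11351 = 11459 - 11351 = 108$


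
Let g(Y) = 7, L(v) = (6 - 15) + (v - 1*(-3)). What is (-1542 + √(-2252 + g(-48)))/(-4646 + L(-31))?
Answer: 514/1561 - I*√2245/4683 ≈ 0.32928 - 0.010118*I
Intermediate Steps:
L(v) = -6 + v (L(v) = -9 + (v + 3) = -9 + (3 + v) = -6 + v)
(-1542 + √(-2252 + g(-48)))/(-4646 + L(-31)) = (-1542 + √(-2252 + 7))/(-4646 + (-6 - 31)) = (-1542 + √(-2245))/(-4646 - 37) = (-1542 + I*√2245)/(-4683) = (-1542 + I*√2245)*(-1/4683) = 514/1561 - I*√2245/4683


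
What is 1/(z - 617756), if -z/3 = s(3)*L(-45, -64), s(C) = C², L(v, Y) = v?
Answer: -1/616541 ≈ -1.6220e-6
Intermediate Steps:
z = 1215 (z = -3*3²*(-45) = -27*(-45) = -3*(-405) = 1215)
1/(z - 617756) = 1/(1215 - 617756) = 1/(-616541) = -1/616541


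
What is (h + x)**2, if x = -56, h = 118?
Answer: 3844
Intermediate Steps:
(h + x)**2 = (118 - 56)**2 = 62**2 = 3844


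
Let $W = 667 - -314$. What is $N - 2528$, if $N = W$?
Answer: $-1547$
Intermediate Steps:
$W = 981$ ($W = 667 + 314 = 981$)
$N = 981$
$N - 2528 = 981 - 2528 = -1547$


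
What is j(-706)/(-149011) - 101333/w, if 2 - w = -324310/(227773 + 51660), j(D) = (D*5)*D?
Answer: -603080621621537/18800419848 ≈ -32078.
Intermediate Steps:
j(D) = 5*D**2 (j(D) = (5*D)*D = 5*D**2)
w = 126168/39919 (w = 2 - (-324310)/(227773 + 51660) = 2 - (-324310)/279433 = 2 - 1*(-46330/39919) = 2 + 46330/39919 = 126168/39919 ≈ 3.1606)
j(-706)/(-149011) - 101333/w = (5*(-706)**2)/(-149011) - 101333/126168/39919 = (5*498436)*(-1/149011) - 101333*39919/126168 = 2492180*(-1/149011) - 4045112027/126168 = -2492180/149011 - 4045112027/126168 = -603080621621537/18800419848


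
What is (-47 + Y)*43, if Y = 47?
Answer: 0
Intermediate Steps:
(-47 + Y)*43 = (-47 + 47)*43 = 0*43 = 0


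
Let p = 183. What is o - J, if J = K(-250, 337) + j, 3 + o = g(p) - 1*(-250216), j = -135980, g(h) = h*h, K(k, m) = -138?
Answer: 419820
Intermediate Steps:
g(h) = h²
o = 283702 (o = -3 + (183² - 1*(-250216)) = -3 + (33489 + 250216) = -3 + 283705 = 283702)
J = -136118 (J = -138 - 135980 = -136118)
o - J = 283702 - 1*(-136118) = 283702 + 136118 = 419820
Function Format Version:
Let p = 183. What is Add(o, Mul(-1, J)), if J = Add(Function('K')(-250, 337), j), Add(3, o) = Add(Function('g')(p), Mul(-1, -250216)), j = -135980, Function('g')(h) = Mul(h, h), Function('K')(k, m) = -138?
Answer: 419820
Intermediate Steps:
Function('g')(h) = Pow(h, 2)
o = 283702 (o = Add(-3, Add(Pow(183, 2), Mul(-1, -250216))) = Add(-3, Add(33489, 250216)) = Add(-3, 283705) = 283702)
J = -136118 (J = Add(-138, -135980) = -136118)
Add(o, Mul(-1, J)) = Add(283702, Mul(-1, -136118)) = Add(283702, 136118) = 419820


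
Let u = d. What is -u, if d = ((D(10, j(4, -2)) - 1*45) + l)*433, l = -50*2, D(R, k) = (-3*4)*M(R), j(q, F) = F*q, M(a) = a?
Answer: 114745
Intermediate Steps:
D(R, k) = -12*R (D(R, k) = (-3*4)*R = -12*R)
l = -100
d = -114745 (d = ((-12*10 - 1*45) - 100)*433 = ((-120 - 45) - 100)*433 = (-165 - 100)*433 = -265*433 = -114745)
u = -114745
-u = -1*(-114745) = 114745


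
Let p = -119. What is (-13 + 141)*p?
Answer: -15232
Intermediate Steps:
(-13 + 141)*p = (-13 + 141)*(-119) = 128*(-119) = -15232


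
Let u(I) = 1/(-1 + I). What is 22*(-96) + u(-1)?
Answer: -4225/2 ≈ -2112.5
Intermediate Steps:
22*(-96) + u(-1) = 22*(-96) + 1/(-1 - 1) = -2112 + 1/(-2) = -2112 - ½ = -4225/2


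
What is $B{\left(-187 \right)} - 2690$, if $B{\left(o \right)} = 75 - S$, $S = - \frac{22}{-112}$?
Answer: $- \frac{146451}{56} \approx -2615.2$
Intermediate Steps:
$S = \frac{11}{56}$ ($S = \left(-22\right) \left(- \frac{1}{112}\right) = \frac{11}{56} \approx 0.19643$)
$B{\left(o \right)} = \frac{4189}{56}$ ($B{\left(o \right)} = 75 - \frac{11}{56} = \frac{4189}{56}$)
$B{\left(-187 \right)} - 2690 = \frac{4189}{56} - 2690 = - \frac{146451}{56}$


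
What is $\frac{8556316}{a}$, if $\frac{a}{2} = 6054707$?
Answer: $\frac{4278158}{6054707} \approx 0.70658$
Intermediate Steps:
$a = 12109414$ ($a = 2 \cdot 6054707 = 12109414$)
$\frac{8556316}{a} = \frac{8556316}{12109414} = 8556316 \cdot \frac{1}{12109414} = \frac{4278158}{6054707}$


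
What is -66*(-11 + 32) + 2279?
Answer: 893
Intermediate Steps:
-66*(-11 + 32) + 2279 = -66*21 + 2279 = -1386 + 2279 = 893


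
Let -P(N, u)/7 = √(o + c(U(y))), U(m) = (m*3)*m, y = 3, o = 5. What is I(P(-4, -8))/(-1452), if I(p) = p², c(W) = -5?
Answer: 0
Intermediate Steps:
U(m) = 3*m² (U(m) = (3*m)*m = 3*m²)
P(N, u) = 0 (P(N, u) = -7*√(5 - 5) = -7*√0 = -7*0 = 0)
I(P(-4, -8))/(-1452) = 0²/(-1452) = 0*(-1/1452) = 0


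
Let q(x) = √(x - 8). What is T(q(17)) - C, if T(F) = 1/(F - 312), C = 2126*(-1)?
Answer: 656933/309 ≈ 2126.0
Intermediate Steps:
q(x) = √(-8 + x)
C = -2126
T(F) = 1/(-312 + F)
T(q(17)) - C = 1/(-312 + √(-8 + 17)) - 1*(-2126) = 1/(-312 + √9) + 2126 = 1/(-312 + 3) + 2126 = 1/(-309) + 2126 = -1/309 + 2126 = 656933/309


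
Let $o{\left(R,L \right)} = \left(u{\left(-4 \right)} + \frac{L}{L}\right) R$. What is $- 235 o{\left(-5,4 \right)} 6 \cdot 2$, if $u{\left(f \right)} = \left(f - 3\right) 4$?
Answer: $-380700$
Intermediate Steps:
$u{\left(f \right)} = -12 + 4 f$ ($u{\left(f \right)} = \left(-3 + f\right) 4 = -12 + 4 f$)
$o{\left(R,L \right)} = - 27 R$ ($o{\left(R,L \right)} = \left(\left(-12 + 4 \left(-4\right)\right) + \frac{L}{L}\right) R = \left(\left(-12 - 16\right) + 1\right) R = \left(-28 + 1\right) R = - 27 R$)
$- 235 o{\left(-5,4 \right)} 6 \cdot 2 = - 235 \left(-27\right) \left(-5\right) 6 \cdot 2 = - 235 \cdot 135 \cdot 6 \cdot 2 = - 235 \cdot 810 \cdot 2 = \left(-235\right) 1620 = -380700$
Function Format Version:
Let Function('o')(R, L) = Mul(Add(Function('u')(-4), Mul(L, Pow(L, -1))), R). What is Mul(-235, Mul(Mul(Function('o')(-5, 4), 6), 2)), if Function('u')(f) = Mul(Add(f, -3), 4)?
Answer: -380700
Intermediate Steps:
Function('u')(f) = Add(-12, Mul(4, f)) (Function('u')(f) = Mul(Add(-3, f), 4) = Add(-12, Mul(4, f)))
Function('o')(R, L) = Mul(-27, R) (Function('o')(R, L) = Mul(Add(Add(-12, Mul(4, -4)), Mul(L, Pow(L, -1))), R) = Mul(Add(Add(-12, -16), 1), R) = Mul(Add(-28, 1), R) = Mul(-27, R))
Mul(-235, Mul(Mul(Function('o')(-5, 4), 6), 2)) = Mul(-235, Mul(Mul(Mul(-27, -5), 6), 2)) = Mul(-235, Mul(Mul(135, 6), 2)) = Mul(-235, Mul(810, 2)) = Mul(-235, 1620) = -380700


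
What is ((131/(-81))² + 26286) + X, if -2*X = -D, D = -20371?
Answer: 211305083/13122 ≈ 16103.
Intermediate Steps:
X = -20371/2 (X = -(-1)*(-20371)/2 = -½*20371 = -20371/2 ≈ -10186.)
((131/(-81))² + 26286) + X = ((131/(-81))² + 26286) - 20371/2 = ((131*(-1/81))² + 26286) - 20371/2 = ((-131/81)² + 26286) - 20371/2 = (17161/6561 + 26286) - 20371/2 = 172479607/6561 - 20371/2 = 211305083/13122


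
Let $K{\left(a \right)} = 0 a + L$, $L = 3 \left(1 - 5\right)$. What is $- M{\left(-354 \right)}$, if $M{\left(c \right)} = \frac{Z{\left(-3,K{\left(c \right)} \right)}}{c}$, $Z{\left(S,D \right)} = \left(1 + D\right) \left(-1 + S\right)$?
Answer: $\frac{22}{177} \approx 0.12429$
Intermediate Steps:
$L = -12$ ($L = 3 \left(-4\right) = -12$)
$K{\left(a \right)} = -12$ ($K{\left(a \right)} = 0 a - 12 = 0 - 12 = -12$)
$M{\left(c \right)} = \frac{44}{c}$ ($M{\left(c \right)} = \frac{-1 - 3 - -12 - -36}{c} = \frac{-1 - 3 + 12 + 36}{c} = \frac{44}{c}$)
$- M{\left(-354 \right)} = - \frac{44}{-354} = - \frac{44 \left(-1\right)}{354} = \left(-1\right) \left(- \frac{22}{177}\right) = \frac{22}{177}$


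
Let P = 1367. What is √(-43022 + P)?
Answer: I*√41655 ≈ 204.1*I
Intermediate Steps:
√(-43022 + P) = √(-43022 + 1367) = √(-41655) = I*√41655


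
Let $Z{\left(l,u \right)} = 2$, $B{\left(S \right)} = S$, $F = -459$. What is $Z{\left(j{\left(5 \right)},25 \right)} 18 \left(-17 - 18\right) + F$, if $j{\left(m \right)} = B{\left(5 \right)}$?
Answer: $-1719$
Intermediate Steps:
$j{\left(m \right)} = 5$
$Z{\left(j{\left(5 \right)},25 \right)} 18 \left(-17 - 18\right) + F = 2 \cdot 18 \left(-17 - 18\right) - 459 = 2 \cdot 18 \left(-35\right) - 459 = 2 \left(-630\right) - 459 = -1260 - 459 = -1719$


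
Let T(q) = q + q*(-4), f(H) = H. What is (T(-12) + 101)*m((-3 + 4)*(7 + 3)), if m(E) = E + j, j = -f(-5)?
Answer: 2055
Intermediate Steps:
T(q) = -3*q (T(q) = q - 4*q = -3*q)
j = 5 (j = -1*(-5) = 5)
m(E) = 5 + E (m(E) = E + 5 = 5 + E)
(T(-12) + 101)*m((-3 + 4)*(7 + 3)) = (-3*(-12) + 101)*(5 + (-3 + 4)*(7 + 3)) = (36 + 101)*(5 + 1*10) = 137*(5 + 10) = 137*15 = 2055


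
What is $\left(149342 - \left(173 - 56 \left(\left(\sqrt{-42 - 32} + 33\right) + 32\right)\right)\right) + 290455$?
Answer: $443264 + 56 i \sqrt{74} \approx 4.4326 \cdot 10^{5} + 481.73 i$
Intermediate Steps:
$\left(149342 - \left(173 - 56 \left(\left(\sqrt{-42 - 32} + 33\right) + 32\right)\right)\right) + 290455 = \left(149342 - \left(173 - 56 \left(\left(\sqrt{-74} + 33\right) + 32\right)\right)\right) + 290455 = \left(149342 - \left(173 - 56 \left(\left(i \sqrt{74} + 33\right) + 32\right)\right)\right) + 290455 = \left(149342 - \left(173 - 56 \left(\left(33 + i \sqrt{74}\right) + 32\right)\right)\right) + 290455 = \left(149342 - \left(173 - 56 \left(65 + i \sqrt{74}\right)\right)\right) + 290455 = \left(149342 + \left(\left(3640 + 56 i \sqrt{74}\right) - 173\right)\right) + 290455 = \left(149342 + \left(3467 + 56 i \sqrt{74}\right)\right) + 290455 = \left(152809 + 56 i \sqrt{74}\right) + 290455 = 443264 + 56 i \sqrt{74}$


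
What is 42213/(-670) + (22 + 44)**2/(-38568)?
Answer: -33978948/538345 ≈ -63.117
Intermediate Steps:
42213/(-670) + (22 + 44)**2/(-38568) = 42213*(-1/670) + 66**2*(-1/38568) = -42213/670 + 4356*(-1/38568) = -42213/670 - 363/3214 = -33978948/538345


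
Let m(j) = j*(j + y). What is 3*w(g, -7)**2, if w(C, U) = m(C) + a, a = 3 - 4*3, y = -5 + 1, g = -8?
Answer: 22707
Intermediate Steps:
y = -4
m(j) = j*(-4 + j) (m(j) = j*(j - 4) = j*(-4 + j))
a = -9 (a = 3 - 12 = -9)
w(C, U) = -9 + C*(-4 + C) (w(C, U) = C*(-4 + C) - 9 = -9 + C*(-4 + C))
3*w(g, -7)**2 = 3*(-9 - 8*(-4 - 8))**2 = 3*(-9 - 8*(-12))**2 = 3*(-9 + 96)**2 = 3*87**2 = 3*7569 = 22707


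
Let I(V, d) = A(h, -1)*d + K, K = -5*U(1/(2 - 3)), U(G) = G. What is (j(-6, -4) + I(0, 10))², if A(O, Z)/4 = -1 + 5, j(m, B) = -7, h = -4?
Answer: 24964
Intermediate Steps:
A(O, Z) = 16 (A(O, Z) = 4*(-1 + 5) = 4*4 = 16)
K = 5 (K = -5/(2 - 3) = -5/(-1) = -5*(-1) = 5)
I(V, d) = 5 + 16*d (I(V, d) = 16*d + 5 = 5 + 16*d)
(j(-6, -4) + I(0, 10))² = (-7 + (5 + 16*10))² = (-7 + (5 + 160))² = (-7 + 165)² = 158² = 24964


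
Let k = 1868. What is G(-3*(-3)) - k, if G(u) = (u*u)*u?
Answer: -1139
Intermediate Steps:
G(u) = u³ (G(u) = u²*u = u³)
G(-3*(-3)) - k = (-3*(-3))³ - 1*1868 = 9³ - 1868 = 729 - 1868 = -1139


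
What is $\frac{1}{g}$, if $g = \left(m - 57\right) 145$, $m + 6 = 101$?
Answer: $\frac{1}{5510} \approx 0.00018149$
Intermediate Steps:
$m = 95$ ($m = -6 + 101 = 95$)
$g = 5510$ ($g = \left(95 - 57\right) 145 = 38 \cdot 145 = 5510$)
$\frac{1}{g} = \frac{1}{5510}$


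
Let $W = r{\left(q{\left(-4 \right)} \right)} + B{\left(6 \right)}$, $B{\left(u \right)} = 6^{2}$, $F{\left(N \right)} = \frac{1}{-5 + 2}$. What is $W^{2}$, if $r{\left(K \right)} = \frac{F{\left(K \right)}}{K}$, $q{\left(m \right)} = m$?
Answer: $\frac{187489}{144} \approx 1302.0$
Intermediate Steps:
$F{\left(N \right)} = - \frac{1}{3}$ ($F{\left(N \right)} = \frac{1}{-3} = - \frac{1}{3}$)
$B{\left(u \right)} = 36$
$r{\left(K \right)} = - \frac{1}{3 K}$
$W = \frac{433}{12}$ ($W = - \frac{1}{3 \left(-4\right)} + 36 = \left(- \frac{1}{3}\right) \left(- \frac{1}{4}\right) + 36 = \frac{1}{12} + 36 = \frac{433}{12} \approx 36.083$)
$W^{2} = \left(\frac{433}{12}\right)^{2} = \frac{187489}{144}$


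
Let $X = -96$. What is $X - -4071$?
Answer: $3975$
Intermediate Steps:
$X - -4071 = -96 - -4071 = -96 + 4071 = 3975$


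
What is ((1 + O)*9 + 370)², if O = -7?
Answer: 99856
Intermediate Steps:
((1 + O)*9 + 370)² = ((1 - 7)*9 + 370)² = (-6*9 + 370)² = (-54 + 370)² = 316² = 99856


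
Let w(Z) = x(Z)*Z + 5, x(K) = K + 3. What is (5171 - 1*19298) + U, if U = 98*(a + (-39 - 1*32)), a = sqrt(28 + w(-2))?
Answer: -21085 + 98*sqrt(31) ≈ -20539.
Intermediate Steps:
x(K) = 3 + K
w(Z) = 5 + Z*(3 + Z) (w(Z) = (3 + Z)*Z + 5 = Z*(3 + Z) + 5 = 5 + Z*(3 + Z))
a = sqrt(31) (a = sqrt(28 + (5 - 2*(3 - 2))) = sqrt(28 + (5 - 2*1)) = sqrt(28 + (5 - 2)) = sqrt(28 + 3) = sqrt(31) ≈ 5.5678)
U = -6958 + 98*sqrt(31) (U = 98*(sqrt(31) + (-39 - 1*32)) = 98*(sqrt(31) + (-39 - 32)) = 98*(sqrt(31) - 71) = 98*(-71 + sqrt(31)) = -6958 + 98*sqrt(31) ≈ -6412.4)
(5171 - 1*19298) + U = (5171 - 1*19298) + (-6958 + 98*sqrt(31)) = (5171 - 19298) + (-6958 + 98*sqrt(31)) = -14127 + (-6958 + 98*sqrt(31)) = -21085 + 98*sqrt(31)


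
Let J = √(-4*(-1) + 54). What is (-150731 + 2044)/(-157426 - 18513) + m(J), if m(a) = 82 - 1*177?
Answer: -16565518/175939 ≈ -94.155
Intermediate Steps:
J = √58 (J = √(4 + 54) = √58 ≈ 7.6158)
m(a) = -95 (m(a) = 82 - 177 = -95)
(-150731 + 2044)/(-157426 - 18513) + m(J) = (-150731 + 2044)/(-157426 - 18513) - 95 = -148687/(-175939) - 95 = -148687*(-1/175939) - 95 = 148687/175939 - 95 = -16565518/175939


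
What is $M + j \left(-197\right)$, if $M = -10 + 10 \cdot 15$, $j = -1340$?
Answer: $264120$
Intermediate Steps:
$M = 140$ ($M = -10 + 150 = 140$)
$M + j \left(-197\right) = 140 - -263980 = 140 + 263980 = 264120$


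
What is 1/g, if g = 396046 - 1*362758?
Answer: 1/33288 ≈ 3.0041e-5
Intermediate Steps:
g = 33288 (g = 396046 - 362758 = 33288)
1/g = 1/33288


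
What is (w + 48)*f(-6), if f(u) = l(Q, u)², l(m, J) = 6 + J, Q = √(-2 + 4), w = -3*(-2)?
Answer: 0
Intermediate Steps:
w = 6
Q = √2 ≈ 1.4142
f(u) = (6 + u)²
(w + 48)*f(-6) = (6 + 48)*(6 - 6)² = 54*0² = 54*0 = 0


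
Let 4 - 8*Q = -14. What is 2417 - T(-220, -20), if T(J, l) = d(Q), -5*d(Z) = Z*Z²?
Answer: 774169/320 ≈ 2419.3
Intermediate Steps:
Q = 9/4 (Q = ½ - ⅛*(-14) = ½ + 7/4 = 9/4 ≈ 2.2500)
d(Z) = -Z³/5 (d(Z) = -Z*Z²/5 = -Z³/5)
T(J, l) = -729/320 (T(J, l) = -(9/4)³/5 = -⅕*729/64 = -729/320)
2417 - T(-220, -20) = 2417 - 1*(-729/320) = 2417 + 729/320 = 774169/320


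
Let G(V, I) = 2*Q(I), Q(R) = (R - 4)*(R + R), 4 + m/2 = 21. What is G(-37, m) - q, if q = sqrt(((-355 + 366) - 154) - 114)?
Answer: 4080 - I*sqrt(257) ≈ 4080.0 - 16.031*I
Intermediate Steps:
m = 34 (m = -8 + 2*21 = -8 + 42 = 34)
Q(R) = 2*R*(-4 + R) (Q(R) = (-4 + R)*(2*R) = 2*R*(-4 + R))
q = I*sqrt(257) (q = sqrt((11 - 154) - 114) = sqrt(-143 - 114) = sqrt(-257) = I*sqrt(257) ≈ 16.031*I)
G(V, I) = 4*I*(-4 + I) (G(V, I) = 2*(2*I*(-4 + I)) = 4*I*(-4 + I))
G(-37, m) - q = 4*34*(-4 + 34) - I*sqrt(257) = 4*34*30 - I*sqrt(257) = 4080 - I*sqrt(257)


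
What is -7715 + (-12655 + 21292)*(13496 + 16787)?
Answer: 261546556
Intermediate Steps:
-7715 + (-12655 + 21292)*(13496 + 16787) = -7715 + 8637*30283 = -7715 + 261554271 = 261546556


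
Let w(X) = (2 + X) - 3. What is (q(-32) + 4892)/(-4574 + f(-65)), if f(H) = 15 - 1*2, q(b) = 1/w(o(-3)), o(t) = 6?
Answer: -24461/22805 ≈ -1.0726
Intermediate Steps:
w(X) = -1 + X
q(b) = 1/5 (q(b) = 1/(-1 + 6) = 1/5)
f(H) = 13 (f(H) = 15 - 2 = 13)
(q(-32) + 4892)/(-4574 + f(-65)) = (1/5 + 4892)/(-4574 + 13) = (24461/5)/(-4561) = (24461/5)*(-1/4561) = -24461/22805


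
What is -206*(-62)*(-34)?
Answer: -434248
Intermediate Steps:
-206*(-62)*(-34) = 12772*(-34) = -434248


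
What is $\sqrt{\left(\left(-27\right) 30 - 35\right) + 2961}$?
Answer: $46$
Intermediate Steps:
$\sqrt{\left(\left(-27\right) 30 - 35\right) + 2961} = \sqrt{\left(-810 - 35\right) + 2961} = \sqrt{-845 + 2961} = \sqrt{2116} = 46$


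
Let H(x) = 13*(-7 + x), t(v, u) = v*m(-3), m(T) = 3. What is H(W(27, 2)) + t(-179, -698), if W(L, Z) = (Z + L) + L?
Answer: 100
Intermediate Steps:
W(L, Z) = Z + 2*L (W(L, Z) = (L + Z) + L = Z + 2*L)
t(v, u) = 3*v (t(v, u) = v*3 = 3*v)
H(x) = -91 + 13*x
H(W(27, 2)) + t(-179, -698) = (-91 + 13*(2 + 2*27)) + 3*(-179) = (-91 + 13*(2 + 54)) - 537 = (-91 + 13*56) - 537 = (-91 + 728) - 537 = 637 - 537 = 100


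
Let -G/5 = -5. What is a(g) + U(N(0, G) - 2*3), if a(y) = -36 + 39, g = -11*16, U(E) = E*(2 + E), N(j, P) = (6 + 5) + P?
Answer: 963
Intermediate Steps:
G = 25 (G = -5*(-5) = 25)
N(j, P) = 11 + P
g = -176
a(y) = 3
a(g) + U(N(0, G) - 2*3) = 3 + ((11 + 25) - 2*3)*(2 + ((11 + 25) - 2*3)) = 3 + (36 - 6)*(2 + (36 - 6)) = 3 + 30*(2 + 30) = 3 + 30*32 = 3 + 960 = 963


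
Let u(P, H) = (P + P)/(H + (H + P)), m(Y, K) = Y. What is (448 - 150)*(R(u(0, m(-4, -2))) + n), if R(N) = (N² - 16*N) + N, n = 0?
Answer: 0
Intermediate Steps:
u(P, H) = 2*P/(P + 2*H) (u(P, H) = (2*P)/(P + 2*H) = 2*P/(P + 2*H))
R(N) = N² - 15*N
(448 - 150)*(R(u(0, m(-4, -2))) + n) = (448 - 150)*((2*0/(0 + 2*(-4)))*(-15 + 2*0/(0 + 2*(-4))) + 0) = 298*((2*0/(0 - 8))*(-15 + 2*0/(0 - 8)) + 0) = 298*((2*0/(-8))*(-15 + 2*0/(-8)) + 0) = 298*((2*0*(-⅛))*(-15 + 2*0*(-⅛)) + 0) = 298*(0*(-15 + 0) + 0) = 298*(0*(-15) + 0) = 298*(0 + 0) = 298*0 = 0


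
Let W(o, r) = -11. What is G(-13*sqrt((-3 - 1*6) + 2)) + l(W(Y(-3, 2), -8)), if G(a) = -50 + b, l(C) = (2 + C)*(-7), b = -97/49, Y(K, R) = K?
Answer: 540/49 ≈ 11.020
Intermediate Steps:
b = -97/49 (b = -97*1/49 = -97/49 ≈ -1.9796)
l(C) = -14 - 7*C
G(a) = -2547/49 (G(a) = -50 - 97/49 = -2547/49)
G(-13*sqrt((-3 - 1*6) + 2)) + l(W(Y(-3, 2), -8)) = -2547/49 + (-14 - 7*(-11)) = -2547/49 + (-14 + 77) = -2547/49 + 63 = 540/49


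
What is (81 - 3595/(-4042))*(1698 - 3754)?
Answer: -340264916/2021 ≈ -1.6836e+5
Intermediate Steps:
(81 - 3595/(-4042))*(1698 - 3754) = (81 - 3595*(-1/4042))*(-2056) = (81 + 3595/4042)*(-2056) = (330997/4042)*(-2056) = -340264916/2021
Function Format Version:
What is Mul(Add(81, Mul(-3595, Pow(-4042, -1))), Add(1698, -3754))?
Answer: Rational(-340264916, 2021) ≈ -1.6836e+5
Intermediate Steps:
Mul(Add(81, Mul(-3595, Pow(-4042, -1))), Add(1698, -3754)) = Mul(Add(81, Mul(-3595, Rational(-1, 4042))), -2056) = Mul(Add(81, Rational(3595, 4042)), -2056) = Mul(Rational(330997, 4042), -2056) = Rational(-340264916, 2021)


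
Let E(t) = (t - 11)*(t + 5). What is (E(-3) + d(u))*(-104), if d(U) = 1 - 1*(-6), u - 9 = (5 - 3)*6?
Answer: 2184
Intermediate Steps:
u = 21 (u = 9 + (5 - 3)*6 = 9 + 2*6 = 9 + 12 = 21)
d(U) = 7 (d(U) = 1 + 6 = 7)
E(t) = (-11 + t)*(5 + t)
(E(-3) + d(u))*(-104) = ((-55 + (-3)² - 6*(-3)) + 7)*(-104) = ((-55 + 9 + 18) + 7)*(-104) = (-28 + 7)*(-104) = -21*(-104) = 2184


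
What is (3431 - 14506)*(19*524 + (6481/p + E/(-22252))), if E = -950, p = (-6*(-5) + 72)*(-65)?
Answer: -406640312576665/3688269 ≈ -1.1025e+8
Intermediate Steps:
p = -6630 (p = (30 + 72)*(-65) = 102*(-65) = -6630)
(3431 - 14506)*(19*524 + (6481/p + E/(-22252))) = (3431 - 14506)*(19*524 + (6481/(-6630) - 950/(-22252))) = -11075*(9956 + (6481*(-1/6630) - 950*(-1/22252))) = -11075*(9956 + (-6481/6630 + 475/11126)) = -11075*(9956 - 17239589/18441345) = -11075*183584791231/18441345 = -406640312576665/3688269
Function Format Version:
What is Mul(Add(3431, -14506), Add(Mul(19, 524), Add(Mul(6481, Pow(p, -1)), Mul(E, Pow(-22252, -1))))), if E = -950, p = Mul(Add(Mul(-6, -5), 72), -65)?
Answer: Rational(-406640312576665, 3688269) ≈ -1.1025e+8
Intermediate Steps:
p = -6630 (p = Mul(Add(30, 72), -65) = Mul(102, -65) = -6630)
Mul(Add(3431, -14506), Add(Mul(19, 524), Add(Mul(6481, Pow(p, -1)), Mul(E, Pow(-22252, -1))))) = Mul(Add(3431, -14506), Add(Mul(19, 524), Add(Mul(6481, Pow(-6630, -1)), Mul(-950, Pow(-22252, -1))))) = Mul(-11075, Add(9956, Add(Mul(6481, Rational(-1, 6630)), Mul(-950, Rational(-1, 22252))))) = Mul(-11075, Add(9956, Add(Rational(-6481, 6630), Rational(475, 11126)))) = Mul(-11075, Add(9956, Rational(-17239589, 18441345))) = Mul(-11075, Rational(183584791231, 18441345)) = Rational(-406640312576665, 3688269)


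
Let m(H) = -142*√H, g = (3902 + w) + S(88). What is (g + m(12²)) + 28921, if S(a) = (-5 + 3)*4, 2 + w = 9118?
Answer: 40227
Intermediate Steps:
w = 9116 (w = -2 + 9118 = 9116)
S(a) = -8 (S(a) = -2*4 = -8)
g = 13010 (g = (3902 + 9116) - 8 = 13018 - 8 = 13010)
(g + m(12²)) + 28921 = (13010 - 142*√(12²)) + 28921 = (13010 - 142*√144) + 28921 = (13010 - 142*12) + 28921 = (13010 - 1704) + 28921 = 11306 + 28921 = 40227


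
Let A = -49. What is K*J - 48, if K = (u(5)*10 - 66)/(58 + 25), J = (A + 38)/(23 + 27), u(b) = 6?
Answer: -99567/2075 ≈ -47.984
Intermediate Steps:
J = -11/50 (J = (-49 + 38)/(23 + 27) = -11/50 ≈ -0.22000)
K = -6/83 (K = (6*10 - 66)/(58 + 25) = (60 - 66)/83 = -6*1/83 = -6/83 ≈ -0.072289)
K*J - 48 = -6/83*(-11/50) - 48 = 33/2075 - 48 = -99567/2075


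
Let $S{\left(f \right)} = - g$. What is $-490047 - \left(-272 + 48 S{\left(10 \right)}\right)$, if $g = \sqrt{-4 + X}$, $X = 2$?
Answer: $-489775 + 48 i \sqrt{2} \approx -4.8978 \cdot 10^{5} + 67.882 i$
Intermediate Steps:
$g = i \sqrt{2}$ ($g = \sqrt{-4 + 2} = \sqrt{-2} = i \sqrt{2} \approx 1.4142 i$)
$S{\left(f \right)} = - i \sqrt{2}$
$-490047 - \left(-272 + 48 S{\left(10 \right)}\right) = -490047 + \left(272 - 48 \left(- i \sqrt{2}\right)\right) = -490047 + \left(272 + 48 i \sqrt{2}\right) = -489775 + 48 i \sqrt{2}$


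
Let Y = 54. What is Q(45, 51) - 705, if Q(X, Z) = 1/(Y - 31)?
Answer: -16214/23 ≈ -704.96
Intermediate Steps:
Q(X, Z) = 1/23 (Q(X, Z) = 1/(54 - 31) = 1/23)
Q(45, 51) - 705 = 1/23 - 705 = -16214/23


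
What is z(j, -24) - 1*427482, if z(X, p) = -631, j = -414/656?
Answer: -428113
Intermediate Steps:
j = -207/328 (j = -414*1/656 = -207/328 ≈ -0.63110)
z(j, -24) - 1*427482 = -631 - 1*427482 = -631 - 427482 = -428113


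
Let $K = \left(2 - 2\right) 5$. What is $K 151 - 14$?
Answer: $-14$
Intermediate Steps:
$K = 0$ ($K = 0 \cdot 5 = 0$)
$K 151 - 14 = 0 \cdot 151 - 14 = 0 - 14 = -14$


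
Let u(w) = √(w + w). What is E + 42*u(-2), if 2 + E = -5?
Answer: -7 + 84*I ≈ -7.0 + 84.0*I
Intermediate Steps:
E = -7 (E = -2 - 5 = -7)
u(w) = √2*√w (u(w) = √(2*w) = √2*√w)
E + 42*u(-2) = -7 + 42*(√2*√(-2)) = -7 + 42*(√2*(I*√2)) = -7 + 42*(2*I) = -7 + 84*I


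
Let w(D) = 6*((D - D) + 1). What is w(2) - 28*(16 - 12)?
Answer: -106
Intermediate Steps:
w(D) = 6 (w(D) = 6*(0 + 1) = 6*1 = 6)
w(2) - 28*(16 - 12) = 6 - 28*(16 - 12) = 6 - 28*4 = 6 - 112 = -106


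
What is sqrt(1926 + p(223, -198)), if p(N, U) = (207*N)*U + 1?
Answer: I*sqrt(9137951) ≈ 3022.9*I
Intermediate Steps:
p(N, U) = 1 + 207*N*U (p(N, U) = 207*N*U + 1 = 1 + 207*N*U)
sqrt(1926 + p(223, -198)) = sqrt(1926 + (1 + 207*223*(-198))) = sqrt(1926 + (1 - 9139878)) = sqrt(1926 - 9139877) = sqrt(-9137951) = I*sqrt(9137951)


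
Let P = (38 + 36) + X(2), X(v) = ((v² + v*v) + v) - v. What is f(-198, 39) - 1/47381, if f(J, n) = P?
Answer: 3885241/47381 ≈ 82.000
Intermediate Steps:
X(v) = 2*v² (X(v) = ((v² + v²) + v) - v = (2*v² + v) - v = (v + 2*v²) - v = 2*v²)
P = 82 (P = (38 + 36) + 2*2² = 74 + 2*4 = 74 + 8 = 82)
f(J, n) = 82
f(-198, 39) - 1/47381 = 82 - 1/47381 = 3885241/47381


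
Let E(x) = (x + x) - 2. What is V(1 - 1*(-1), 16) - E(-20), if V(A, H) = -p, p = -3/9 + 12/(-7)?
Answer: 925/21 ≈ 44.048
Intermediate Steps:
p = -43/21 (p = -3*1/9 + 12*(-1/7) = -1/3 - 12/7 = -43/21 ≈ -2.0476)
E(x) = -2 + 2*x (E(x) = 2*x - 2 = -2 + 2*x)
V(A, H) = 43/21 (V(A, H) = -1*(-43/21) = 43/21)
V(1 - 1*(-1), 16) - E(-20) = 43/21 - (-2 + 2*(-20)) = 43/21 - (-2 - 40) = 43/21 - 1*(-42) = 43/21 + 42 = 925/21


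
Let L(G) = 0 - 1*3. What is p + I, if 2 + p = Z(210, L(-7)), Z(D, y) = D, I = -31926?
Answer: -31718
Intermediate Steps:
L(G) = -3 (L(G) = 0 - 3 = -3)
p = 208 (p = -2 + 210 = 208)
p + I = 208 - 31926 = -31718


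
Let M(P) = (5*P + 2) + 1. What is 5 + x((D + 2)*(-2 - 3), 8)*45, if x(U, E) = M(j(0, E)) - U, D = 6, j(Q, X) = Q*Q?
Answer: 1940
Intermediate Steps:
j(Q, X) = Q²
M(P) = 3 + 5*P (M(P) = (2 + 5*P) + 1 = 3 + 5*P)
x(U, E) = 3 - U (x(U, E) = (3 + 5*0²) - U = (3 + 5*0) - U = (3 + 0) - U = 3 - U)
5 + x((D + 2)*(-2 - 3), 8)*45 = 5 + (3 - (6 + 2)*(-2 - 3))*45 = 5 + (3 - 8*(-5))*45 = 5 + (3 - 1*(-40))*45 = 5 + (3 + 40)*45 = 5 + 43*45 = 5 + 1935 = 1940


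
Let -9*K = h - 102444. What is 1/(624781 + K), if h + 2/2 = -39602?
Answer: 1/640564 ≈ 1.5611e-6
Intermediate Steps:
h = -39603 (h = -1 - 39602 = -39603)
K = 15783 (K = -(-39603 - 102444)/9 = -1/9*(-142047) = 15783)
1/(624781 + K) = 1/(624781 + 15783) = 1/640564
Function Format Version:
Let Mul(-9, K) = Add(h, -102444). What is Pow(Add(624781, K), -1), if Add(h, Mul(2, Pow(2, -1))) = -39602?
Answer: Rational(1, 640564) ≈ 1.5611e-6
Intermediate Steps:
h = -39603 (h = Add(-1, -39602) = -39603)
K = 15783 (K = Mul(Rational(-1, 9), Add(-39603, -102444)) = Mul(Rational(-1, 9), -142047) = 15783)
Pow(Add(624781, K), -1) = Pow(Add(624781, 15783), -1) = Pow(640564, -1) = Rational(1, 640564)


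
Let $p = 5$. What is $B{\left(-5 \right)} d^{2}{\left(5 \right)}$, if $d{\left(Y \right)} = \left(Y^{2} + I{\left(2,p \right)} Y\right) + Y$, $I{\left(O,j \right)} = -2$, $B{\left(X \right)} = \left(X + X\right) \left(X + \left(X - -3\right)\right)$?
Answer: $28000$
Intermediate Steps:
$B{\left(X \right)} = 2 X \left(3 + 2 X\right)$ ($B{\left(X \right)} = 2 X \left(X + \left(X + 3\right)\right) = 2 X \left(X + \left(3 + X\right)\right) = 2 X \left(3 + 2 X\right)$)
$d{\left(Y \right)} = Y^{2} - Y$ ($d{\left(Y \right)} = \left(Y^{2} - 2 Y\right) + Y = Y^{2} - Y$)
$B{\left(-5 \right)} d^{2}{\left(5 \right)} = 2 \left(-5\right) \left(3 + 2 \left(-5\right)\right) \left(5 \left(-1 + 5\right)\right)^{2} = 2 \left(-5\right) \left(3 - 10\right) \left(5 \cdot 4\right)^{2} = 2 \left(-5\right) \left(-7\right) 20^{2} = 70 \cdot 400 = 28000$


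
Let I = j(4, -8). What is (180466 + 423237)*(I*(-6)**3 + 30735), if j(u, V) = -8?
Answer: 19598010489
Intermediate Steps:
I = -8
(180466 + 423237)*(I*(-6)**3 + 30735) = (180466 + 423237)*(-8*(-6)**3 + 30735) = 603703*(-8*(-216) + 30735) = 603703*(1728 + 30735) = 603703*32463 = 19598010489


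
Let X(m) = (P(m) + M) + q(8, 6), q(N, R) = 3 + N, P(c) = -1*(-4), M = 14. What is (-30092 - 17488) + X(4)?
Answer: -47551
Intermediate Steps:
P(c) = 4
X(m) = 29 (X(m) = (4 + 14) + (3 + 8) = 18 + 11 = 29)
(-30092 - 17488) + X(4) = (-30092 - 17488) + 29 = -47580 + 29 = -47551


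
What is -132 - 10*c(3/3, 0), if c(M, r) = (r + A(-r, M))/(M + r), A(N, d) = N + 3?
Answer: -162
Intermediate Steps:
A(N, d) = 3 + N
c(M, r) = 3/(M + r) (c(M, r) = (r + (3 - r))/(M + r) = 3/(M + r))
-132 - 10*c(3/3, 0) = -132 - 30/(3/3 + 0) = -132 - 30/(3*(⅓) + 0) = -132 - 30/(1 + 0) = -132 - 30/1 = -132 - 30 = -162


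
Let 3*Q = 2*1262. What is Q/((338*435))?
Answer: 1262/220545 ≈ 0.0057222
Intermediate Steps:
Q = 2524/3 (Q = (2*1262)/3 = (1/3)*2524 = 2524/3 ≈ 841.33)
Q/((338*435)) = 2524/(3*((338*435))) = (2524/3)/147030 = (2524/3)*(1/147030) = 1262/220545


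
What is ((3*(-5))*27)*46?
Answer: -18630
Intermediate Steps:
((3*(-5))*27)*46 = -15*27*46 = -405*46 = -18630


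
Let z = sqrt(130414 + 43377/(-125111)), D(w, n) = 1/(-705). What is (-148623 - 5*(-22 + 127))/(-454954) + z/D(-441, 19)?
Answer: 74574/227477 - 705*sqrt(2041333918391047)/125111 ≈ -2.5460e+5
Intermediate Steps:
D(w, n) = -1/705
z = sqrt(2041333918391047)/125111 (z = sqrt(130414 + 43377*(-1/125111)) = sqrt(130414 - 43377/125111) = sqrt(16316182577/125111) = sqrt(2041333918391047)/125111 ≈ 361.13)
(-148623 - 5*(-22 + 127))/(-454954) + z/D(-441, 19) = (-148623 - 5*(-22 + 127))/(-454954) + (sqrt(2041333918391047)/125111)/(-1/705) = (-148623 - 5*105)*(-1/454954) + (sqrt(2041333918391047)/125111)*(-705) = (-148623 - 1*525)*(-1/454954) - 705*sqrt(2041333918391047)/125111 = (-148623 - 525)*(-1/454954) - 705*sqrt(2041333918391047)/125111 = -149148*(-1/454954) - 705*sqrt(2041333918391047)/125111 = 74574/227477 - 705*sqrt(2041333918391047)/125111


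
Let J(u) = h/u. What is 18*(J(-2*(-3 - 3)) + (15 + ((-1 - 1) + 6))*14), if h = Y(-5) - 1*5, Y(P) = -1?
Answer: 4779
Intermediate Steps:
h = -6 (h = -1 - 1*5 = -1 - 5 = -6)
J(u) = -6/u
18*(J(-2*(-3 - 3)) + (15 + ((-1 - 1) + 6))*14) = 18*(-6*(-1/(2*(-3 - 3))) + (15 + ((-1 - 1) + 6))*14) = 18*(-6/((-2*(-6))) + (15 + (-2 + 6))*14) = 18*(-6/12 + (15 + 4)*14) = 18*(-6*1/12 + 19*14) = 18*(-½ + 266) = 18*(531/2) = 4779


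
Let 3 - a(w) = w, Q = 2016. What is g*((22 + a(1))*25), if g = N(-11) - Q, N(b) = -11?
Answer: -1216200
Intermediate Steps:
a(w) = 3 - w
g = -2027 (g = -11 - 1*2016 = -11 - 2016 = -2027)
g*((22 + a(1))*25) = -2027*(22 + (3 - 1*1))*25 = -2027*(22 + (3 - 1))*25 = -2027*(22 + 2)*25 = -48648*25 = -2027*600 = -1216200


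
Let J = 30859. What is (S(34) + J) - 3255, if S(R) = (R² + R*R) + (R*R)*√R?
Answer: 29916 + 1156*√34 ≈ 36657.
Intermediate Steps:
S(R) = R^(5/2) + 2*R² (S(R) = (R² + R²) + R²*√R = 2*R² + R^(5/2) = R^(5/2) + 2*R²)
(S(34) + J) - 3255 = ((34^(5/2) + 2*34²) + 30859) - 3255 = ((1156*√34 + 2*1156) + 30859) - 3255 = ((1156*√34 + 2312) + 30859) - 3255 = ((2312 + 1156*√34) + 30859) - 3255 = (33171 + 1156*√34) - 3255 = 29916 + 1156*√34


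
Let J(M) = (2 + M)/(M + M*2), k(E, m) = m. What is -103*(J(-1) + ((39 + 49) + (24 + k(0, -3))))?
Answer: -33578/3 ≈ -11193.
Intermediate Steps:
J(M) = (2 + M)/(3*M) (J(M) = (2 + M)/(M + 2*M) = (2 + M)/((3*M)) = (2 + M)*(1/(3*M)) = (2 + M)/(3*M))
-103*(J(-1) + ((39 + 49) + (24 + k(0, -3)))) = -103*((1/3)*(2 - 1)/(-1) + ((39 + 49) + (24 - 3))) = -103*((1/3)*(-1)*1 + (88 + 21)) = -103*(-1/3 + 109) = -103*326/3 = -33578/3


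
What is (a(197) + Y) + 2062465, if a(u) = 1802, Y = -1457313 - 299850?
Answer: 307104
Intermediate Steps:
Y = -1757163
(a(197) + Y) + 2062465 = (1802 - 1757163) + 2062465 = -1755361 + 2062465 = 307104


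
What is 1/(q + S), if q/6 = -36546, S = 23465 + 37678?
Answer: -1/158133 ≈ -6.3238e-6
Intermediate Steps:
S = 61143
q = -219276 (q = 6*(-36546) = -219276)
1/(q + S) = 1/(-219276 + 61143) = 1/(-158133) = -1/158133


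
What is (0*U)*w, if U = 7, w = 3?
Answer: 0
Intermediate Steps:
(0*U)*w = (0*7)*3 = 0*3 = 0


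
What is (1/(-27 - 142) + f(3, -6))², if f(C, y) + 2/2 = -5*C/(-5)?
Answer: 113569/28561 ≈ 3.9764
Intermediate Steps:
f(C, y) = -1 + C (f(C, y) = -1 - 5*C/(-5) = -1 - 5*C*(-1)/5 = -1 - (-1)*C = -1 + C)
(1/(-27 - 142) + f(3, -6))² = (1/(-27 - 142) + (-1 + 3))² = (1/(-169) + 2)² = (-1/169 + 2)² = (337/169)² = 113569/28561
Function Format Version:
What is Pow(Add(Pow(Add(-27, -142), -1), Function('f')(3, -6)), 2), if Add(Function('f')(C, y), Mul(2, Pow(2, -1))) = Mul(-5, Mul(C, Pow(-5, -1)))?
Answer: Rational(113569, 28561) ≈ 3.9764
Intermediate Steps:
Function('f')(C, y) = Add(-1, C) (Function('f')(C, y) = Add(-1, Mul(-5, Mul(C, Pow(-5, -1)))) = Add(-1, Mul(-5, Mul(C, Rational(-1, 5)))) = Add(-1, Mul(-5, Mul(Rational(-1, 5), C))) = Add(-1, C))
Pow(Add(Pow(Add(-27, -142), -1), Function('f')(3, -6)), 2) = Pow(Add(Pow(Add(-27, -142), -1), Add(-1, 3)), 2) = Pow(Add(Pow(-169, -1), 2), 2) = Pow(Add(Rational(-1, 169), 2), 2) = Pow(Rational(337, 169), 2) = Rational(113569, 28561)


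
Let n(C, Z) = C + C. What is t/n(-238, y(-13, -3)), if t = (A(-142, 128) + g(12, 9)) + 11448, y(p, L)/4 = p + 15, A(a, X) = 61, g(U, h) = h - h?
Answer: -677/28 ≈ -24.179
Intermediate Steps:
g(U, h) = 0
y(p, L) = 60 + 4*p (y(p, L) = 4*(p + 15) = 4*(15 + p) = 60 + 4*p)
n(C, Z) = 2*C
t = 11509 (t = (61 + 0) + 11448 = 61 + 11448 = 11509)
t/n(-238, y(-13, -3)) = 11509/((2*(-238))) = 11509/(-476) = 11509*(-1/476) = -677/28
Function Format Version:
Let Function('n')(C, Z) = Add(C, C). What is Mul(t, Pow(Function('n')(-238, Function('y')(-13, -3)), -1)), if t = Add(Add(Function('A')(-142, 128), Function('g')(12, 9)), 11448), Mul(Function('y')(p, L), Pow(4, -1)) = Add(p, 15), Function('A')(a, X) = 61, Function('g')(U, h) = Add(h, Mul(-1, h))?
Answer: Rational(-677, 28) ≈ -24.179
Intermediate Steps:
Function('g')(U, h) = 0
Function('y')(p, L) = Add(60, Mul(4, p)) (Function('y')(p, L) = Mul(4, Add(p, 15)) = Mul(4, Add(15, p)) = Add(60, Mul(4, p)))
Function('n')(C, Z) = Mul(2, C)
t = 11509 (t = Add(Add(61, 0), 11448) = Add(61, 11448) = 11509)
Mul(t, Pow(Function('n')(-238, Function('y')(-13, -3)), -1)) = Mul(11509, Pow(Mul(2, -238), -1)) = Mul(11509, Pow(-476, -1)) = Mul(11509, Rational(-1, 476)) = Rational(-677, 28)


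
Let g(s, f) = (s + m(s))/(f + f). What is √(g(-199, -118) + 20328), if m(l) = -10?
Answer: √283059403/118 ≈ 142.58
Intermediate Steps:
g(s, f) = (-10 + s)/(2*f) (g(s, f) = (s - 10)/(f + f) = (-10 + s)/((2*f)) = (-10 + s)*(1/(2*f)) = (-10 + s)/(2*f))
√(g(-199, -118) + 20328) = √((½)*(-10 - 199)/(-118) + 20328) = √((½)*(-1/118)*(-209) + 20328) = √(209/236 + 20328) = √(4797617/236) = √283059403/118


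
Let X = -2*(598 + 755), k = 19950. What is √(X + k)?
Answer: 6*√479 ≈ 131.32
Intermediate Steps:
X = -2706 (X = -2*1353 = -2706)
√(X + k) = √(-2706 + 19950) = √17244 = 6*√479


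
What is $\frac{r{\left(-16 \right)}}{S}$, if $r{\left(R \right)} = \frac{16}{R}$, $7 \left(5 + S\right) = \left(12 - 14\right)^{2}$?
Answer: $\frac{7}{31} \approx 0.22581$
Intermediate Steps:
$S = - \frac{31}{7}$ ($S = -5 + \frac{\left(12 - 14\right)^{2}}{7} = -5 + \frac{\left(-2\right)^{2}}{7} = -5 + \frac{1}{7} \cdot 4 = -5 + \frac{4}{7} = - \frac{31}{7} \approx -4.4286$)
$\frac{r{\left(-16 \right)}}{S} = \frac{16 \frac{1}{-16}}{- \frac{31}{7}} = 16 \left(- \frac{1}{16}\right) \left(- \frac{7}{31}\right) = \left(-1\right) \left(- \frac{7}{31}\right) = \frac{7}{31}$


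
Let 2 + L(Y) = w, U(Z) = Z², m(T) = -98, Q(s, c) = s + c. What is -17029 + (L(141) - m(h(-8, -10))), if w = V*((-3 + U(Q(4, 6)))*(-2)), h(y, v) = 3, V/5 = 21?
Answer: -37303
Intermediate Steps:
V = 105 (V = 5*21 = 105)
Q(s, c) = c + s
w = -20370 (w = 105*((-3 + (6 + 4)²)*(-2)) = 105*((-3 + 10²)*(-2)) = 105*((-3 + 100)*(-2)) = 105*(97*(-2)) = 105*(-194) = -20370)
L(Y) = -20372 (L(Y) = -2 - 20370 = -20372)
-17029 + (L(141) - m(h(-8, -10))) = -17029 + (-20372 - 1*(-98)) = -17029 + (-20372 + 98) = -17029 - 20274 = -37303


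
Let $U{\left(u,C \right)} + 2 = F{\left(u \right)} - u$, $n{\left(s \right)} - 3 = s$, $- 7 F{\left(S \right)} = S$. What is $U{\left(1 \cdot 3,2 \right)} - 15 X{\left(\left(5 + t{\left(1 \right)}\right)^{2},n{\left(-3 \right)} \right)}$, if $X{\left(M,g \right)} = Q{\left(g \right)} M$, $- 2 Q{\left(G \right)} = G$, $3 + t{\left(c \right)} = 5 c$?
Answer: $- \frac{38}{7} \approx -5.4286$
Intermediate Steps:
$F{\left(S \right)} = - \frac{S}{7}$
$n{\left(s \right)} = 3 + s$
$t{\left(c \right)} = -3 + 5 c$
$Q{\left(G \right)} = - \frac{G}{2}$
$U{\left(u,C \right)} = -2 - \frac{8 u}{7}$
$X{\left(M,g \right)} = - \frac{M g}{2}$ ($X{\left(M,g \right)} = - \frac{g}{2} M = - \frac{M g}{2}$)
$U{\left(1 \cdot 3,2 \right)} - 15 X{\left(\left(5 + t{\left(1 \right)}\right)^{2},n{\left(-3 \right)} \right)} = \left(-2 - \frac{8 \cdot 1 \cdot 3}{7}\right) - 15 \left(- \frac{\left(5 + \left(-3 + 5 \cdot 1\right)\right)^{2} \left(3 - 3\right)}{2}\right) = \left(-2 - \frac{24}{7}\right) - 15 \left(\left(- \frac{1}{2}\right) \left(5 + \left(-3 + 5\right)\right)^{2} \cdot 0\right) = \left(-2 - \frac{24}{7}\right) - 15 \left(\left(- \frac{1}{2}\right) \left(5 + 2\right)^{2} \cdot 0\right) = - \frac{38}{7} - 15 \left(\left(- \frac{1}{2}\right) 7^{2} \cdot 0\right) = - \frac{38}{7} - 15 \left(\left(- \frac{1}{2}\right) 49 \cdot 0\right) = - \frac{38}{7} - 0 = - \frac{38}{7} + 0 = - \frac{38}{7}$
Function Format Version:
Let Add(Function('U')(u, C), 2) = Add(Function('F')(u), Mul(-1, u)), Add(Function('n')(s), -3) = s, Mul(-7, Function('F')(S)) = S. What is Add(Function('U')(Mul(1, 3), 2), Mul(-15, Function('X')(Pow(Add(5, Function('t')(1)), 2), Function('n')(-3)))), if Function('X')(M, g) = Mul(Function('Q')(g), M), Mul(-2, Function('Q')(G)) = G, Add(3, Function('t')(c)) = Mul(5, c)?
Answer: Rational(-38, 7) ≈ -5.4286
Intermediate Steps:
Function('F')(S) = Mul(Rational(-1, 7), S)
Function('n')(s) = Add(3, s)
Function('t')(c) = Add(-3, Mul(5, c))
Function('Q')(G) = Mul(Rational(-1, 2), G)
Function('U')(u, C) = Add(-2, Mul(Rational(-8, 7), u)) (Function('U')(u, C) = Add(-2, Add(Mul(Rational(-1, 7), u), Mul(-1, u))) = Add(-2, Mul(Rational(-8, 7), u)))
Function('X')(M, g) = Mul(Rational(-1, 2), M, g) (Function('X')(M, g) = Mul(Mul(Rational(-1, 2), g), M) = Mul(Rational(-1, 2), M, g))
Add(Function('U')(Mul(1, 3), 2), Mul(-15, Function('X')(Pow(Add(5, Function('t')(1)), 2), Function('n')(-3)))) = Add(Add(-2, Mul(Rational(-8, 7), Mul(1, 3))), Mul(-15, Mul(Rational(-1, 2), Pow(Add(5, Add(-3, Mul(5, 1))), 2), Add(3, -3)))) = Add(Add(-2, Mul(Rational(-8, 7), 3)), Mul(-15, Mul(Rational(-1, 2), Pow(Add(5, Add(-3, 5)), 2), 0))) = Add(Add(-2, Rational(-24, 7)), Mul(-15, Mul(Rational(-1, 2), Pow(Add(5, 2), 2), 0))) = Add(Rational(-38, 7), Mul(-15, Mul(Rational(-1, 2), Pow(7, 2), 0))) = Add(Rational(-38, 7), Mul(-15, Mul(Rational(-1, 2), 49, 0))) = Add(Rational(-38, 7), Mul(-15, 0)) = Add(Rational(-38, 7), 0) = Rational(-38, 7)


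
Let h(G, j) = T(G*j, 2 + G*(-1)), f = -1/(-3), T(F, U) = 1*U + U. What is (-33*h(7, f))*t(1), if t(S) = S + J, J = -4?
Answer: -990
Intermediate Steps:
T(F, U) = 2*U (T(F, U) = U + U = 2*U)
f = ⅓ (f = -1*(-⅓) = ⅓ ≈ 0.33333)
h(G, j) = 4 - 2*G (h(G, j) = 2*(2 + G*(-1)) = 2*(2 - G) = 4 - 2*G)
t(S) = -4 + S (t(S) = S - 4 = -4 + S)
(-33*h(7, f))*t(1) = (-33*(4 - 2*7))*(-4 + 1) = -33*(4 - 14)*(-3) = -33*(-10)*(-3) = 330*(-3) = -990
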